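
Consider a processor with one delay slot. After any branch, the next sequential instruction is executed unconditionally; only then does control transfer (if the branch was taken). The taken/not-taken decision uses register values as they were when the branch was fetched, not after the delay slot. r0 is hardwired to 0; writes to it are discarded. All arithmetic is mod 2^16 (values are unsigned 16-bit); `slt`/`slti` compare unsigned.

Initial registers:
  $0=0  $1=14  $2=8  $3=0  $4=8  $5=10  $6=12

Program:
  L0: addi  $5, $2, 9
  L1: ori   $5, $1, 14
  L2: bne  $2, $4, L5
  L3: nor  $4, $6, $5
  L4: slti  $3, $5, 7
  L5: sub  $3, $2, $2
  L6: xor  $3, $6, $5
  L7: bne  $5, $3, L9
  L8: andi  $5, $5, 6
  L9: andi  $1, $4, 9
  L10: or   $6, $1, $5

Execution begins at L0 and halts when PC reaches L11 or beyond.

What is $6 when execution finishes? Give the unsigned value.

[0] addi  $5, $2, 9  →  {$0:0, $1:14, $2:8, $3:0, $4:8, $5:17, $6:12}
[1] ori   $5, $1, 14  →  {$0:0, $1:14, $2:8, $3:0, $4:8, $5:14, $6:12}
[2] bne  $2, $4, L5  →  {$0:0, $1:14, $2:8, $3:0, $4:8, $5:14, $6:12}  ⟨branch fallthrough⟩
[3] nor  $4, $6, $5  →  {$0:0, $1:14, $2:8, $3:0, $4:65521, $5:14, $6:12}
[4] slti  $3, $5, 7  →  {$0:0, $1:14, $2:8, $3:0, $4:65521, $5:14, $6:12}
[5] sub  $3, $2, $2  →  {$0:0, $1:14, $2:8, $3:0, $4:65521, $5:14, $6:12}
[6] xor  $3, $6, $5  →  {$0:0, $1:14, $2:8, $3:2, $4:65521, $5:14, $6:12}
[7] bne  $5, $3, L9  →  {$0:0, $1:14, $2:8, $3:2, $4:65521, $5:14, $6:12}  ⟨branch taken⟩
[8] andi  $5, $5, 6  →  {$0:0, $1:14, $2:8, $3:2, $4:65521, $5:6, $6:12}
[9] andi  $1, $4, 9  →  {$0:0, $1:1, $2:8, $3:2, $4:65521, $5:6, $6:12}
[10] or   $6, $1, $5  →  {$0:0, $1:1, $2:8, $3:2, $4:65521, $5:6, $6:7}

7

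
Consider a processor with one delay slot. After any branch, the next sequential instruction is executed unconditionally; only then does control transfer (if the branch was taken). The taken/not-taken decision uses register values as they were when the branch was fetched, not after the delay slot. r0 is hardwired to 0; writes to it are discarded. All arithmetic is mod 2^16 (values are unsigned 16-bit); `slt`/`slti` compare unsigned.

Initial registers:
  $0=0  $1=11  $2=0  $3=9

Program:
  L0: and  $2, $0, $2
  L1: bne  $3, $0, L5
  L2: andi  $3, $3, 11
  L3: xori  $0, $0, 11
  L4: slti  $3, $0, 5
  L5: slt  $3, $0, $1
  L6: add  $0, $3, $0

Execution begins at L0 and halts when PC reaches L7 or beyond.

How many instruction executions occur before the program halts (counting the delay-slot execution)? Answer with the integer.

5

#0 and  $2, $0, $2 ; 0/11/0/9
#1 bne  $3, $0, L5 ; 0/11/0/9 ; →target
#2 andi  $3, $3, 11 ; 0/11/0/9
#5 slt  $3, $0, $1 ; 0/11/0/1
#6 add  $0, $3, $0 ; 0/11/0/1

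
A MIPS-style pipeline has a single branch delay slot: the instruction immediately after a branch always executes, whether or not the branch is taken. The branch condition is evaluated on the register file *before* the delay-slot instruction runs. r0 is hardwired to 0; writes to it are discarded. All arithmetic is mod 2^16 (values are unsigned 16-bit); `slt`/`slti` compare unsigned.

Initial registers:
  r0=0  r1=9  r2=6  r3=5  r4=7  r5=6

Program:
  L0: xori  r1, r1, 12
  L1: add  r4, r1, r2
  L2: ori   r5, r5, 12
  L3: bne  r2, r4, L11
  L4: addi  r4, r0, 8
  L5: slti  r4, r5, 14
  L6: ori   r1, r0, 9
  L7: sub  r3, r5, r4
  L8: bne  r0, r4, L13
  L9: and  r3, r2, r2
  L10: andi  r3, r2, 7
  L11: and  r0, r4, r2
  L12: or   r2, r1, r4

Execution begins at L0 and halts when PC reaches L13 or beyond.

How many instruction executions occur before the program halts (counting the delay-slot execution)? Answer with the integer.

PC=0  xori  r1, r1, 12       | r0=0 r1=5 r2=6 r3=5 r4=7 r5=6
PC=1  add  r4, r1, r2        | r0=0 r1=5 r2=6 r3=5 r4=11 r5=6
PC=2  ori   r5, r5, 12       | r0=0 r1=5 r2=6 r3=5 r4=11 r5=14
PC=3  bne  r2, r4, L11       | r0=0 r1=5 r2=6 r3=5 r4=11 r5=14  [TAKEN]
PC=4  addi  r4, r0, 8        | r0=0 r1=5 r2=6 r3=5 r4=8 r5=14
PC=11 and  r0, r4, r2        | r0=0 r1=5 r2=6 r3=5 r4=8 r5=14
PC=12 or   r2, r1, r4        | r0=0 r1=5 r2=13 r3=5 r4=8 r5=14

7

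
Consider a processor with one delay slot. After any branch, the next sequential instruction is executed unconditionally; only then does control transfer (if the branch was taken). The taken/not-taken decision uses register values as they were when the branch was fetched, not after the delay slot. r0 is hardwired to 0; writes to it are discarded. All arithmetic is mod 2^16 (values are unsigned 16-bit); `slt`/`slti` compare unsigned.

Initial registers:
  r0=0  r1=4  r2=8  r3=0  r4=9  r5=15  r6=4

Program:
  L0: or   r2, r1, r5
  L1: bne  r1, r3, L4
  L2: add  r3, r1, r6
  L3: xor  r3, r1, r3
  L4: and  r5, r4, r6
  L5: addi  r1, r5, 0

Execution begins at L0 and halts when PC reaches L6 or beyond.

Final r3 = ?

#0 or   r2, r1, r5 ; 0/4/15/0/9/15/4
#1 bne  r1, r3, L4 ; 0/4/15/0/9/15/4 ; →target
#2 add  r3, r1, r6 ; 0/4/15/8/9/15/4
#4 and  r5, r4, r6 ; 0/4/15/8/9/0/4
#5 addi  r1, r5, 0 ; 0/0/15/8/9/0/4

8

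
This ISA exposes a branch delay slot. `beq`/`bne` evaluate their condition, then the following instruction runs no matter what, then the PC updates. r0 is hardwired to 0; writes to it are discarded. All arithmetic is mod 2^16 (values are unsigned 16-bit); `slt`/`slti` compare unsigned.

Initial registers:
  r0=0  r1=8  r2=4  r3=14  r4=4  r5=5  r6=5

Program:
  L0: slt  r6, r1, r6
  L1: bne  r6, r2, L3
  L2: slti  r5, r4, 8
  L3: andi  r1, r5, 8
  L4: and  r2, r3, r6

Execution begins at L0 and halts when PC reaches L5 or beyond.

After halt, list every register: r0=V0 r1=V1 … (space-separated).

r0=0 r1=0 r2=0 r3=14 r4=4 r5=1 r6=0

PC=0  slt  r6, r1, r6        | r0=0 r1=8 r2=4 r3=14 r4=4 r5=5 r6=0
PC=1  bne  r6, r2, L3        | r0=0 r1=8 r2=4 r3=14 r4=4 r5=5 r6=0  [TAKEN]
PC=2  slti  r5, r4, 8        | r0=0 r1=8 r2=4 r3=14 r4=4 r5=1 r6=0
PC=3  andi  r1, r5, 8        | r0=0 r1=0 r2=4 r3=14 r4=4 r5=1 r6=0
PC=4  and  r2, r3, r6        | r0=0 r1=0 r2=0 r3=14 r4=4 r5=1 r6=0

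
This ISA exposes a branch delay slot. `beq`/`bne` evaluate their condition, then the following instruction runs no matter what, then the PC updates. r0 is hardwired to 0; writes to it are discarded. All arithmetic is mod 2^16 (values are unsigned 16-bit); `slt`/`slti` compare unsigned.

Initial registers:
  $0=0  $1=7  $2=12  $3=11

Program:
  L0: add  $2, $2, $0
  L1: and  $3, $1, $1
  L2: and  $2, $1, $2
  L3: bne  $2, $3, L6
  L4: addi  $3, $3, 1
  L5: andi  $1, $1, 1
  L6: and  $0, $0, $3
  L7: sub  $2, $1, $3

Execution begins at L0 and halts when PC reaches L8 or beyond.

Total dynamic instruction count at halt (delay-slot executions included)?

7

[0] add  $2, $2, $0  →  {$0:0, $1:7, $2:12, $3:11}
[1] and  $3, $1, $1  →  {$0:0, $1:7, $2:12, $3:7}
[2] and  $2, $1, $2  →  {$0:0, $1:7, $2:4, $3:7}
[3] bne  $2, $3, L6  →  {$0:0, $1:7, $2:4, $3:7}  ⟨branch taken⟩
[4] addi  $3, $3, 1  →  {$0:0, $1:7, $2:4, $3:8}
[6] and  $0, $0, $3  →  {$0:0, $1:7, $2:4, $3:8}
[7] sub  $2, $1, $3  →  {$0:0, $1:7, $2:65535, $3:8}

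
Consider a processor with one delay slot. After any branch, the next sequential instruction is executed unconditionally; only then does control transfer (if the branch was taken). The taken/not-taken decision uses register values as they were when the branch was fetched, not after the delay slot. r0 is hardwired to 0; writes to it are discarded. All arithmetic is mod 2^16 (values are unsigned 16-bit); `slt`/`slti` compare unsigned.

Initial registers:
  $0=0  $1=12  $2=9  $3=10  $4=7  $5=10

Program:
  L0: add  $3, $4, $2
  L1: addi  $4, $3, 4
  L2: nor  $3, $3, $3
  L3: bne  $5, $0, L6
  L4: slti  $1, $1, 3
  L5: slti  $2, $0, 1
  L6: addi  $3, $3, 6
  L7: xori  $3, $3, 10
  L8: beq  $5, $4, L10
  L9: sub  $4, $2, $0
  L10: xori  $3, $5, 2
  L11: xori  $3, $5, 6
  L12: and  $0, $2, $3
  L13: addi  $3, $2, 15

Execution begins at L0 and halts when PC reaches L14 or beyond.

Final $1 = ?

0

PC=0  add  $3, $4, $2        | $0=0 $1=12 $2=9 $3=16 $4=7 $5=10
PC=1  addi  $4, $3, 4        | $0=0 $1=12 $2=9 $3=16 $4=20 $5=10
PC=2  nor  $3, $3, $3        | $0=0 $1=12 $2=9 $3=65519 $4=20 $5=10
PC=3  bne  $5, $0, L6        | $0=0 $1=12 $2=9 $3=65519 $4=20 $5=10  [TAKEN]
PC=4  slti  $1, $1, 3        | $0=0 $1=0 $2=9 $3=65519 $4=20 $5=10
PC=6  addi  $3, $3, 6        | $0=0 $1=0 $2=9 $3=65525 $4=20 $5=10
PC=7  xori  $3, $3, 10       | $0=0 $1=0 $2=9 $3=65535 $4=20 $5=10
PC=8  beq  $5, $4, L10       | $0=0 $1=0 $2=9 $3=65535 $4=20 $5=10  [not taken]
PC=9  sub  $4, $2, $0        | $0=0 $1=0 $2=9 $3=65535 $4=9 $5=10
PC=10 xori  $3, $5, 2        | $0=0 $1=0 $2=9 $3=8 $4=9 $5=10
PC=11 xori  $3, $5, 6        | $0=0 $1=0 $2=9 $3=12 $4=9 $5=10
PC=12 and  $0, $2, $3        | $0=0 $1=0 $2=9 $3=12 $4=9 $5=10
PC=13 addi  $3, $2, 15       | $0=0 $1=0 $2=9 $3=24 $4=9 $5=10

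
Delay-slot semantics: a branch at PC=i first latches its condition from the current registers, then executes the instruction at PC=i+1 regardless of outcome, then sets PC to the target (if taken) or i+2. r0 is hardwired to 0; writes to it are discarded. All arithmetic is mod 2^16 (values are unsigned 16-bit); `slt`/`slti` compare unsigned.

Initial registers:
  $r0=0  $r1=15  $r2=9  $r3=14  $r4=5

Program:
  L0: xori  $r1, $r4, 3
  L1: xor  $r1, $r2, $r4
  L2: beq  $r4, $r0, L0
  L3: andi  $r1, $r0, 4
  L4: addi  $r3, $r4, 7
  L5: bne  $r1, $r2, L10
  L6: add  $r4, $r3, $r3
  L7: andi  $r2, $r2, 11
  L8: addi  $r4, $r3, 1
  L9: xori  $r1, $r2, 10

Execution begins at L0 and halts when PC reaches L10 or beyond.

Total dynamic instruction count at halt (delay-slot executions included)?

#0 xori  $r1, $r4, 3 ; 0/6/9/14/5
#1 xor  $r1, $r2, $r4 ; 0/12/9/14/5
#2 beq  $r4, $r0, L0 ; 0/12/9/14/5 ; →fallthru
#3 andi  $r1, $r0, 4 ; 0/0/9/14/5
#4 addi  $r3, $r4, 7 ; 0/0/9/12/5
#5 bne  $r1, $r2, L10 ; 0/0/9/12/5 ; →target
#6 add  $r4, $r3, $r3 ; 0/0/9/12/24

7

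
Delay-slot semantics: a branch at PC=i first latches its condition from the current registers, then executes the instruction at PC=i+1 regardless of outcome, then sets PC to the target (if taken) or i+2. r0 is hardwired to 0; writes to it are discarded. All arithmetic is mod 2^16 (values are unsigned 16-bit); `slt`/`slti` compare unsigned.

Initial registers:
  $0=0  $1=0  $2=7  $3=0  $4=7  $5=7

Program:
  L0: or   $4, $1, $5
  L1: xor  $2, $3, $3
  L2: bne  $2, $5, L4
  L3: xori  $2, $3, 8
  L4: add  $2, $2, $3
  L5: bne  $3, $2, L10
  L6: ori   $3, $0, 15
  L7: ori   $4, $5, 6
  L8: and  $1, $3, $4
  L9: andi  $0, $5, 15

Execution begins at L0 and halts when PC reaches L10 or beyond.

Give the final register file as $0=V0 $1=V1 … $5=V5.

$0=0 $1=0 $2=8 $3=15 $4=7 $5=7

[0] or   $4, $1, $5  →  {$0:0, $1:0, $2:7, $3:0, $4:7, $5:7}
[1] xor  $2, $3, $3  →  {$0:0, $1:0, $2:0, $3:0, $4:7, $5:7}
[2] bne  $2, $5, L4  →  {$0:0, $1:0, $2:0, $3:0, $4:7, $5:7}  ⟨branch taken⟩
[3] xori  $2, $3, 8  →  {$0:0, $1:0, $2:8, $3:0, $4:7, $5:7}
[4] add  $2, $2, $3  →  {$0:0, $1:0, $2:8, $3:0, $4:7, $5:7}
[5] bne  $3, $2, L10  →  {$0:0, $1:0, $2:8, $3:0, $4:7, $5:7}  ⟨branch taken⟩
[6] ori   $3, $0, 15  →  {$0:0, $1:0, $2:8, $3:15, $4:7, $5:7}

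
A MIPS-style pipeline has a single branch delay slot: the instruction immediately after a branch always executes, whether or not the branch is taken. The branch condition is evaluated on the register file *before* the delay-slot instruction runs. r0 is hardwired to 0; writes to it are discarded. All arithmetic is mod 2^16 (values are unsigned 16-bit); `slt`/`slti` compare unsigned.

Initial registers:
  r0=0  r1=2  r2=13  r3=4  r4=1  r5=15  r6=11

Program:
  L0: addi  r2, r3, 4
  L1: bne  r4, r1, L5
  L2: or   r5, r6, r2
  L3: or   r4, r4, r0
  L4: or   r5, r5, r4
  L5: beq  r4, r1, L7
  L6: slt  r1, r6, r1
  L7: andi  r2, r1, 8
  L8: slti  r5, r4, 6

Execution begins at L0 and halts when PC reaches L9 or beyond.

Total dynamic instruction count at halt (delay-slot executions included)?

7

[0] addi  r2, r3, 4  →  {r0:0, r1:2, r2:8, r3:4, r4:1, r5:15, r6:11}
[1] bne  r4, r1, L5  →  {r0:0, r1:2, r2:8, r3:4, r4:1, r5:15, r6:11}  ⟨branch taken⟩
[2] or   r5, r6, r2  →  {r0:0, r1:2, r2:8, r3:4, r4:1, r5:11, r6:11}
[5] beq  r4, r1, L7  →  {r0:0, r1:2, r2:8, r3:4, r4:1, r5:11, r6:11}  ⟨branch fallthrough⟩
[6] slt  r1, r6, r1  →  {r0:0, r1:0, r2:8, r3:4, r4:1, r5:11, r6:11}
[7] andi  r2, r1, 8  →  {r0:0, r1:0, r2:0, r3:4, r4:1, r5:11, r6:11}
[8] slti  r5, r4, 6  →  {r0:0, r1:0, r2:0, r3:4, r4:1, r5:1, r6:11}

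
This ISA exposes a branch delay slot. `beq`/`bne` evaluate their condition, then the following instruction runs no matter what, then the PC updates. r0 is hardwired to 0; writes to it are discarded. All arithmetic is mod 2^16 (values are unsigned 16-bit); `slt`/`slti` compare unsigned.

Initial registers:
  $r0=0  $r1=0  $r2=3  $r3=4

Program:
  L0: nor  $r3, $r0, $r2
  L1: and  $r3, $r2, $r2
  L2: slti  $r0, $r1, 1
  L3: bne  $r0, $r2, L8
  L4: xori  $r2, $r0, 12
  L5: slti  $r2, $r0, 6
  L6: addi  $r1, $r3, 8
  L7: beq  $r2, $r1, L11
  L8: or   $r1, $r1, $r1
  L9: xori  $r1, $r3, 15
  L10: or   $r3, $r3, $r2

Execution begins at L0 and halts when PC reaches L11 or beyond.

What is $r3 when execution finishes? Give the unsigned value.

  step pc=0: nor  $r3, $r0, $r2  regs=(0,0,3,65532)
  step pc=1: and  $r3, $r2, $r2  regs=(0,0,3,3)
  step pc=2: slti  $r0, $r1, 1  regs=(0,0,3,3)
  step pc=3: bne  $r0, $r2, L8  cond=T  regs=(0,0,3,3)
  step pc=4: xori  $r2, $r0, 12  regs=(0,0,12,3)
  step pc=8: or   $r1, $r1, $r1  regs=(0,0,12,3)
  step pc=9: xori  $r1, $r3, 15  regs=(0,12,12,3)
  step pc=10: or   $r3, $r3, $r2  regs=(0,12,12,15)

15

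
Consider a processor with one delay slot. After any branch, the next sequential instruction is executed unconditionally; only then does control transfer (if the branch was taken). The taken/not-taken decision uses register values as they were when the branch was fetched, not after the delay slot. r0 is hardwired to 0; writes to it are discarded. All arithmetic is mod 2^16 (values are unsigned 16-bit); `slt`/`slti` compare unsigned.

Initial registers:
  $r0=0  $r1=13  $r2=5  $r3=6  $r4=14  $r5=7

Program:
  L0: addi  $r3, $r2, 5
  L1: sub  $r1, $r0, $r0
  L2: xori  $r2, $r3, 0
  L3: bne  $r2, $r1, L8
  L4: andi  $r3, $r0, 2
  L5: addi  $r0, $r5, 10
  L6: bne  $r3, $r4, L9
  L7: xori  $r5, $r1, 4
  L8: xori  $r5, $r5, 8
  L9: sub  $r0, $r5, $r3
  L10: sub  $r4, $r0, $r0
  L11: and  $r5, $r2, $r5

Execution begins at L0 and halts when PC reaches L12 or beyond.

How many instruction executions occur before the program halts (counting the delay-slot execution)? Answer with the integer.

  step pc=0: addi  $r3, $r2, 5  regs=(0,13,5,10,14,7)
  step pc=1: sub  $r1, $r0, $r0  regs=(0,0,5,10,14,7)
  step pc=2: xori  $r2, $r3, 0  regs=(0,0,10,10,14,7)
  step pc=3: bne  $r2, $r1, L8  cond=T  regs=(0,0,10,10,14,7)
  step pc=4: andi  $r3, $r0, 2  regs=(0,0,10,0,14,7)
  step pc=8: xori  $r5, $r5, 8  regs=(0,0,10,0,14,15)
  step pc=9: sub  $r0, $r5, $r3  regs=(0,0,10,0,14,15)
  step pc=10: sub  $r4, $r0, $r0  regs=(0,0,10,0,0,15)
  step pc=11: and  $r5, $r2, $r5  regs=(0,0,10,0,0,10)

9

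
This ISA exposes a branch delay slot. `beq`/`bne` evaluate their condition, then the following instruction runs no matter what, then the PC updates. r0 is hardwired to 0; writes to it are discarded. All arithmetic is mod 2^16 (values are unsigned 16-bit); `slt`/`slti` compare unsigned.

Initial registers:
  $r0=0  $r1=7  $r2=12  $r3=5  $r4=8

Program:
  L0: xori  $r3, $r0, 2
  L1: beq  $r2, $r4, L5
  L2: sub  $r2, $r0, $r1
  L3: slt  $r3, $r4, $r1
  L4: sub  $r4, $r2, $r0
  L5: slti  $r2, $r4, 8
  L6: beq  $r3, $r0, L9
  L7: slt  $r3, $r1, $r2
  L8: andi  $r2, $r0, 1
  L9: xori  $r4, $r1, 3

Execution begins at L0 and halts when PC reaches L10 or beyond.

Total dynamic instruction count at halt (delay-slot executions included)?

9

PC=0  xori  $r3, $r0, 2      | $r0=0 $r1=7 $r2=12 $r3=2 $r4=8
PC=1  beq  $r2, $r4, L5      | $r0=0 $r1=7 $r2=12 $r3=2 $r4=8  [not taken]
PC=2  sub  $r2, $r0, $r1     | $r0=0 $r1=7 $r2=65529 $r3=2 $r4=8
PC=3  slt  $r3, $r4, $r1     | $r0=0 $r1=7 $r2=65529 $r3=0 $r4=8
PC=4  sub  $r4, $r2, $r0     | $r0=0 $r1=7 $r2=65529 $r3=0 $r4=65529
PC=5  slti  $r2, $r4, 8      | $r0=0 $r1=7 $r2=0 $r3=0 $r4=65529
PC=6  beq  $r3, $r0, L9      | $r0=0 $r1=7 $r2=0 $r3=0 $r4=65529  [TAKEN]
PC=7  slt  $r3, $r1, $r2     | $r0=0 $r1=7 $r2=0 $r3=0 $r4=65529
PC=9  xori  $r4, $r1, 3      | $r0=0 $r1=7 $r2=0 $r3=0 $r4=4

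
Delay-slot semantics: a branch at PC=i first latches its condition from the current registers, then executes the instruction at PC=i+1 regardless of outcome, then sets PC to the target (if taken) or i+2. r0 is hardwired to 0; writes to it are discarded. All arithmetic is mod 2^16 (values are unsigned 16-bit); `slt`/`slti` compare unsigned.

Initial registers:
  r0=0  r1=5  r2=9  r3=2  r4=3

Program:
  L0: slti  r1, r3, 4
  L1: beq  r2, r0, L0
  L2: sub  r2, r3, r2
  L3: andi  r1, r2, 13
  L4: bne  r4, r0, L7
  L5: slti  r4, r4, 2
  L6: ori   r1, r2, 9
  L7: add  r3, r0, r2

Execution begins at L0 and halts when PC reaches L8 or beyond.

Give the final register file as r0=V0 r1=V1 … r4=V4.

r0=0 r1=9 r2=65529 r3=65529 r4=0

#0 slti  r1, r3, 4 ; 0/1/9/2/3
#1 beq  r2, r0, L0 ; 0/1/9/2/3 ; →fallthru
#2 sub  r2, r3, r2 ; 0/1/65529/2/3
#3 andi  r1, r2, 13 ; 0/9/65529/2/3
#4 bne  r4, r0, L7 ; 0/9/65529/2/3 ; →target
#5 slti  r4, r4, 2 ; 0/9/65529/2/0
#7 add  r3, r0, r2 ; 0/9/65529/65529/0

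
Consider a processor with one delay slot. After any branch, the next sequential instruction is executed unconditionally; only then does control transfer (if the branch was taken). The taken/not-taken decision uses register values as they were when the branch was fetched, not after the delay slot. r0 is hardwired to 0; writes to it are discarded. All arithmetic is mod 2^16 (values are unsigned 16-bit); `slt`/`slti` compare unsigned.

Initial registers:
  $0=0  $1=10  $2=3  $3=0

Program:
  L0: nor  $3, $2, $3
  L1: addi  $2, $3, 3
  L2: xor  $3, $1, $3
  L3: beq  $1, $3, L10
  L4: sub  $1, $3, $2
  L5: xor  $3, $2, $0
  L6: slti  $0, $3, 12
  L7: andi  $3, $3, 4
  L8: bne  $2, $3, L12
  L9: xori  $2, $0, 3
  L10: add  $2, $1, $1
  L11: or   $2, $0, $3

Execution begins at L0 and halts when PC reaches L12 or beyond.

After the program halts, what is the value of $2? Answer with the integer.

3

PC=0  nor  $3, $2, $3        | $0=0 $1=10 $2=3 $3=65532
PC=1  addi  $2, $3, 3        | $0=0 $1=10 $2=65535 $3=65532
PC=2  xor  $3, $1, $3        | $0=0 $1=10 $2=65535 $3=65526
PC=3  beq  $1, $3, L10       | $0=0 $1=10 $2=65535 $3=65526  [not taken]
PC=4  sub  $1, $3, $2        | $0=0 $1=65527 $2=65535 $3=65526
PC=5  xor  $3, $2, $0        | $0=0 $1=65527 $2=65535 $3=65535
PC=6  slti  $0, $3, 12       | $0=0 $1=65527 $2=65535 $3=65535
PC=7  andi  $3, $3, 4        | $0=0 $1=65527 $2=65535 $3=4
PC=8  bne  $2, $3, L12       | $0=0 $1=65527 $2=65535 $3=4  [TAKEN]
PC=9  xori  $2, $0, 3        | $0=0 $1=65527 $2=3 $3=4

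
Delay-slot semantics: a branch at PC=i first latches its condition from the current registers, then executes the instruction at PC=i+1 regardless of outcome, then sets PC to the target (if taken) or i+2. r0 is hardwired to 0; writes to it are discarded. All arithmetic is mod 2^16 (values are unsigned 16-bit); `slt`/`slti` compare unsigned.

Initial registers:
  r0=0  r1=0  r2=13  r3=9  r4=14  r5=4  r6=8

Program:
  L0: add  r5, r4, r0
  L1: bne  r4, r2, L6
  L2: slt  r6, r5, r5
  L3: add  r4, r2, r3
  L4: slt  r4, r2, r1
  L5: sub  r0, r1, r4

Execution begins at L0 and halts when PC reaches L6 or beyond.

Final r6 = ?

0

#0 add  r5, r4, r0 ; 0/0/13/9/14/14/8
#1 bne  r4, r2, L6 ; 0/0/13/9/14/14/8 ; →target
#2 slt  r6, r5, r5 ; 0/0/13/9/14/14/0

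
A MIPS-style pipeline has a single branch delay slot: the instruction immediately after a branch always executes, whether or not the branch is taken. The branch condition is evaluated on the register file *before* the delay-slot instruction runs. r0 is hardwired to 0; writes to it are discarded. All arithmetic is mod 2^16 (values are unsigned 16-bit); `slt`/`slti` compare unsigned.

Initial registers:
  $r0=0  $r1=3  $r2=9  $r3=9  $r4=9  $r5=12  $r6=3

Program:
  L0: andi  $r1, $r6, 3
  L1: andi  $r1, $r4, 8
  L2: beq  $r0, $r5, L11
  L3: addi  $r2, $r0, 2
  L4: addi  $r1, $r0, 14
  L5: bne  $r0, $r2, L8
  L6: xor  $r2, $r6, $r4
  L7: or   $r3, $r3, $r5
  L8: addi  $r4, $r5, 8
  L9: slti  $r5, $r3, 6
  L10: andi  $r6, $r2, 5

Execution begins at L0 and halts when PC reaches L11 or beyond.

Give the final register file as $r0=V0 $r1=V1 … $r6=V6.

$r0=0 $r1=14 $r2=10 $r3=9 $r4=20 $r5=0 $r6=0

#0 andi  $r1, $r6, 3 ; 0/3/9/9/9/12/3
#1 andi  $r1, $r4, 8 ; 0/8/9/9/9/12/3
#2 beq  $r0, $r5, L11 ; 0/8/9/9/9/12/3 ; →fallthru
#3 addi  $r2, $r0, 2 ; 0/8/2/9/9/12/3
#4 addi  $r1, $r0, 14 ; 0/14/2/9/9/12/3
#5 bne  $r0, $r2, L8 ; 0/14/2/9/9/12/3 ; →target
#6 xor  $r2, $r6, $r4 ; 0/14/10/9/9/12/3
#8 addi  $r4, $r5, 8 ; 0/14/10/9/20/12/3
#9 slti  $r5, $r3, 6 ; 0/14/10/9/20/0/3
#10 andi  $r6, $r2, 5 ; 0/14/10/9/20/0/0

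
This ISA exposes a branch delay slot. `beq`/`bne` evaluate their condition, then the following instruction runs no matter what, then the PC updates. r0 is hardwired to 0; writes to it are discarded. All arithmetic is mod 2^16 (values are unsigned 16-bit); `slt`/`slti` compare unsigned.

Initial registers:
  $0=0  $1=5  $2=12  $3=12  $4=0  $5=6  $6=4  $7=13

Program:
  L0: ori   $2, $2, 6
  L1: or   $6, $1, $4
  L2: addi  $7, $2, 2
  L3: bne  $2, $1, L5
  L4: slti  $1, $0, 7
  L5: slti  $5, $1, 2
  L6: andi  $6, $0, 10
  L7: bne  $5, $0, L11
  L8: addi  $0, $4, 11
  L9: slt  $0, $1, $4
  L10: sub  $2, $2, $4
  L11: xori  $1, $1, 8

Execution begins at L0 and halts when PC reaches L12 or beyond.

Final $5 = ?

[0] ori   $2, $2, 6  →  {$0:0, $1:5, $2:14, $3:12, $4:0, $5:6, $6:4, $7:13}
[1] or   $6, $1, $4  →  {$0:0, $1:5, $2:14, $3:12, $4:0, $5:6, $6:5, $7:13}
[2] addi  $7, $2, 2  →  {$0:0, $1:5, $2:14, $3:12, $4:0, $5:6, $6:5, $7:16}
[3] bne  $2, $1, L5  →  {$0:0, $1:5, $2:14, $3:12, $4:0, $5:6, $6:5, $7:16}  ⟨branch taken⟩
[4] slti  $1, $0, 7  →  {$0:0, $1:1, $2:14, $3:12, $4:0, $5:6, $6:5, $7:16}
[5] slti  $5, $1, 2  →  {$0:0, $1:1, $2:14, $3:12, $4:0, $5:1, $6:5, $7:16}
[6] andi  $6, $0, 10  →  {$0:0, $1:1, $2:14, $3:12, $4:0, $5:1, $6:0, $7:16}
[7] bne  $5, $0, L11  →  {$0:0, $1:1, $2:14, $3:12, $4:0, $5:1, $6:0, $7:16}  ⟨branch taken⟩
[8] addi  $0, $4, 11  →  {$0:0, $1:1, $2:14, $3:12, $4:0, $5:1, $6:0, $7:16}
[11] xori  $1, $1, 8  →  {$0:0, $1:9, $2:14, $3:12, $4:0, $5:1, $6:0, $7:16}

1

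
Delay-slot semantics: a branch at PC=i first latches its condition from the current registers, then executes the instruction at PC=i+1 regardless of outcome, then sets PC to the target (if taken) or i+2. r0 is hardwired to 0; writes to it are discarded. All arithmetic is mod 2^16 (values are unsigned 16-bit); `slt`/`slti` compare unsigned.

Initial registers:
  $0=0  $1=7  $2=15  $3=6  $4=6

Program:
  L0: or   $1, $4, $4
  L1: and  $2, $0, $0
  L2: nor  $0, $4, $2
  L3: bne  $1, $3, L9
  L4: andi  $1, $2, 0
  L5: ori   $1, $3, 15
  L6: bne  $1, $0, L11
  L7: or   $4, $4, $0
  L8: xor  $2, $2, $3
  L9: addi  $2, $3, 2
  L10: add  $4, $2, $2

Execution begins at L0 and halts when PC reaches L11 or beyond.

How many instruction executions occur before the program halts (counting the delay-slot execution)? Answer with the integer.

8

  step pc=0: or   $1, $4, $4  regs=(0,6,15,6,6)
  step pc=1: and  $2, $0, $0  regs=(0,6,0,6,6)
  step pc=2: nor  $0, $4, $2  regs=(0,6,0,6,6)
  step pc=3: bne  $1, $3, L9  cond=F  regs=(0,6,0,6,6)
  step pc=4: andi  $1, $2, 0  regs=(0,0,0,6,6)
  step pc=5: ori   $1, $3, 15  regs=(0,15,0,6,6)
  step pc=6: bne  $1, $0, L11  cond=T  regs=(0,15,0,6,6)
  step pc=7: or   $4, $4, $0  regs=(0,15,0,6,6)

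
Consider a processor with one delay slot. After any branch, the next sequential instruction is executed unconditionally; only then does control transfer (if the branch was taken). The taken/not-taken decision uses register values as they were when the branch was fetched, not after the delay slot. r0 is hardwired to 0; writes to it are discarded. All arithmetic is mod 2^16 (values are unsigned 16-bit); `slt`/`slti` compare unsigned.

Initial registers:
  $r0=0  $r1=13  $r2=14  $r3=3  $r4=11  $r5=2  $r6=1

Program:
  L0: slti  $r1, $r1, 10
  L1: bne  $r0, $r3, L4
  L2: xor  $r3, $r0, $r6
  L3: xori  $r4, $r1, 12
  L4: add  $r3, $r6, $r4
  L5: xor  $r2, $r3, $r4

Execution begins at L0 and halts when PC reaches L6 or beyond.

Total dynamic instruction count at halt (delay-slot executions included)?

5

PC=0  slti  $r1, $r1, 10     | $r0=0 $r1=0 $r2=14 $r3=3 $r4=11 $r5=2 $r6=1
PC=1  bne  $r0, $r3, L4      | $r0=0 $r1=0 $r2=14 $r3=3 $r4=11 $r5=2 $r6=1  [TAKEN]
PC=2  xor  $r3, $r0, $r6     | $r0=0 $r1=0 $r2=14 $r3=1 $r4=11 $r5=2 $r6=1
PC=4  add  $r3, $r6, $r4     | $r0=0 $r1=0 $r2=14 $r3=12 $r4=11 $r5=2 $r6=1
PC=5  xor  $r2, $r3, $r4     | $r0=0 $r1=0 $r2=7 $r3=12 $r4=11 $r5=2 $r6=1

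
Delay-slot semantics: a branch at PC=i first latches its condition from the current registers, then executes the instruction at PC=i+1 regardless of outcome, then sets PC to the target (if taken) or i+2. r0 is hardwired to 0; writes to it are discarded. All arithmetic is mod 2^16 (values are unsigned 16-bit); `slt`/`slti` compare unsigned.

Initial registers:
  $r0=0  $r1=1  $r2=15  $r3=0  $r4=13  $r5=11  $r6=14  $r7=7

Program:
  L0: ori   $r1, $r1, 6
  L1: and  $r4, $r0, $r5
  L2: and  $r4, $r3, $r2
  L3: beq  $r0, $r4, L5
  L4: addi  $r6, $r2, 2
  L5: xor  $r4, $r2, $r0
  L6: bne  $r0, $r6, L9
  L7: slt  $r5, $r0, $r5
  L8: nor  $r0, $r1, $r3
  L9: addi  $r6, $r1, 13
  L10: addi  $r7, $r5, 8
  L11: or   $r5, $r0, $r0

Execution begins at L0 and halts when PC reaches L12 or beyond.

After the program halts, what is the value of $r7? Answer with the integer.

PC=0  ori   $r1, $r1, 6      | $r0=0 $r1=7 $r2=15 $r3=0 $r4=13 $r5=11 $r6=14 $r7=7
PC=1  and  $r4, $r0, $r5     | $r0=0 $r1=7 $r2=15 $r3=0 $r4=0 $r5=11 $r6=14 $r7=7
PC=2  and  $r4, $r3, $r2     | $r0=0 $r1=7 $r2=15 $r3=0 $r4=0 $r5=11 $r6=14 $r7=7
PC=3  beq  $r0, $r4, L5      | $r0=0 $r1=7 $r2=15 $r3=0 $r4=0 $r5=11 $r6=14 $r7=7  [TAKEN]
PC=4  addi  $r6, $r2, 2      | $r0=0 $r1=7 $r2=15 $r3=0 $r4=0 $r5=11 $r6=17 $r7=7
PC=5  xor  $r4, $r2, $r0     | $r0=0 $r1=7 $r2=15 $r3=0 $r4=15 $r5=11 $r6=17 $r7=7
PC=6  bne  $r0, $r6, L9      | $r0=0 $r1=7 $r2=15 $r3=0 $r4=15 $r5=11 $r6=17 $r7=7  [TAKEN]
PC=7  slt  $r5, $r0, $r5     | $r0=0 $r1=7 $r2=15 $r3=0 $r4=15 $r5=1 $r6=17 $r7=7
PC=9  addi  $r6, $r1, 13     | $r0=0 $r1=7 $r2=15 $r3=0 $r4=15 $r5=1 $r6=20 $r7=7
PC=10 addi  $r7, $r5, 8      | $r0=0 $r1=7 $r2=15 $r3=0 $r4=15 $r5=1 $r6=20 $r7=9
PC=11 or   $r5, $r0, $r0     | $r0=0 $r1=7 $r2=15 $r3=0 $r4=15 $r5=0 $r6=20 $r7=9

9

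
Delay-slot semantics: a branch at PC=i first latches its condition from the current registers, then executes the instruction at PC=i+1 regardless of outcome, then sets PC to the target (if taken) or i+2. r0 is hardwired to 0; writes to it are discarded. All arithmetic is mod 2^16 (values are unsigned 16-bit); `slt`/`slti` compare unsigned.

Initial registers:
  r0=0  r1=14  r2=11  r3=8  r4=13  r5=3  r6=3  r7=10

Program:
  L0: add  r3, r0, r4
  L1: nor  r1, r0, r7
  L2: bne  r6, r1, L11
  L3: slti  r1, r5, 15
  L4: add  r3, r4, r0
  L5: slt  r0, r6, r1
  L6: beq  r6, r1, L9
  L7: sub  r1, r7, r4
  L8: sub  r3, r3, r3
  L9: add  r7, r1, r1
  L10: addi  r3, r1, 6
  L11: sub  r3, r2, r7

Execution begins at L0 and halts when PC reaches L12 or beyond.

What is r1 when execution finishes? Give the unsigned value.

1

#0 add  r3, r0, r4 ; 0/14/11/13/13/3/3/10
#1 nor  r1, r0, r7 ; 0/65525/11/13/13/3/3/10
#2 bne  r6, r1, L11 ; 0/65525/11/13/13/3/3/10 ; →target
#3 slti  r1, r5, 15 ; 0/1/11/13/13/3/3/10
#11 sub  r3, r2, r7 ; 0/1/11/1/13/3/3/10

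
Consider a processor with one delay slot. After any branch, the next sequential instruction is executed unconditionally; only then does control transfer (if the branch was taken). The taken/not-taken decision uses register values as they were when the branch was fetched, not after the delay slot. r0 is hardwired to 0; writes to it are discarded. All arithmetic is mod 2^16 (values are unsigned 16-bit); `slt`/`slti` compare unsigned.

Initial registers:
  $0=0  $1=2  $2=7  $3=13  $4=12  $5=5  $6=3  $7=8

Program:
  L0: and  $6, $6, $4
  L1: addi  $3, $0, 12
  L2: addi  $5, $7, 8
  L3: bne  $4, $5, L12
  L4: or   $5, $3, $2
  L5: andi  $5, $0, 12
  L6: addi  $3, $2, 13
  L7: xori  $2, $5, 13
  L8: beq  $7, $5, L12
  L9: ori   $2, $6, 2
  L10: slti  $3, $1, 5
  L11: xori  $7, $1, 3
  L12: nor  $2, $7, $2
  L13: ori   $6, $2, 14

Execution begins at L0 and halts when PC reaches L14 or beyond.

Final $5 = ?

PC=0  and  $6, $6, $4        | $0=0 $1=2 $2=7 $3=13 $4=12 $5=5 $6=0 $7=8
PC=1  addi  $3, $0, 12       | $0=0 $1=2 $2=7 $3=12 $4=12 $5=5 $6=0 $7=8
PC=2  addi  $5, $7, 8        | $0=0 $1=2 $2=7 $3=12 $4=12 $5=16 $6=0 $7=8
PC=3  bne  $4, $5, L12       | $0=0 $1=2 $2=7 $3=12 $4=12 $5=16 $6=0 $7=8  [TAKEN]
PC=4  or   $5, $3, $2        | $0=0 $1=2 $2=7 $3=12 $4=12 $5=15 $6=0 $7=8
PC=12 nor  $2, $7, $2        | $0=0 $1=2 $2=65520 $3=12 $4=12 $5=15 $6=0 $7=8
PC=13 ori   $6, $2, 14       | $0=0 $1=2 $2=65520 $3=12 $4=12 $5=15 $6=65534 $7=8

15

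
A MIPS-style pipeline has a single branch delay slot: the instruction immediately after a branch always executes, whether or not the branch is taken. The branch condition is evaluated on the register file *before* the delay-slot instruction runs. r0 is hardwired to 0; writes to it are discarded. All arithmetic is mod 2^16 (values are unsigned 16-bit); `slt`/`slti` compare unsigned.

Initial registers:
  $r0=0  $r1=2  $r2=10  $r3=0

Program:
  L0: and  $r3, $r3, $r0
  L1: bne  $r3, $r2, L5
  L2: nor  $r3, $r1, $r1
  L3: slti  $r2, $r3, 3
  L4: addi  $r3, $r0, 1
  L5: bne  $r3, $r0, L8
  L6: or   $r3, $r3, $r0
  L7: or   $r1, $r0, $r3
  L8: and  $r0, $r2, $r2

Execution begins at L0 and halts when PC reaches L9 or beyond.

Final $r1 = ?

2

  step pc=0: and  $r3, $r3, $r0  regs=(0,2,10,0)
  step pc=1: bne  $r3, $r2, L5  cond=T  regs=(0,2,10,0)
  step pc=2: nor  $r3, $r1, $r1  regs=(0,2,10,65533)
  step pc=5: bne  $r3, $r0, L8  cond=T  regs=(0,2,10,65533)
  step pc=6: or   $r3, $r3, $r0  regs=(0,2,10,65533)
  step pc=8: and  $r0, $r2, $r2  regs=(0,2,10,65533)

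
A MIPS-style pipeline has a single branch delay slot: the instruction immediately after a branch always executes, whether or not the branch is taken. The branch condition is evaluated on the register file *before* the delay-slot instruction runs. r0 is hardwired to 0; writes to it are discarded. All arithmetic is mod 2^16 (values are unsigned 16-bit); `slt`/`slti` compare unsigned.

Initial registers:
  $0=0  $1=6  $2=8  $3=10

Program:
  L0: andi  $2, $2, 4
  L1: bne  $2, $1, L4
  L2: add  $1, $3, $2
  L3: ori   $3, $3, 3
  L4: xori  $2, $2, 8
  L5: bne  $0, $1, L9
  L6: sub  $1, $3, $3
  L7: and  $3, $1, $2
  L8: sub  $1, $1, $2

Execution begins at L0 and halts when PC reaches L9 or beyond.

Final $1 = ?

0

[0] andi  $2, $2, 4  →  {$0:0, $1:6, $2:0, $3:10}
[1] bne  $2, $1, L4  →  {$0:0, $1:6, $2:0, $3:10}  ⟨branch taken⟩
[2] add  $1, $3, $2  →  {$0:0, $1:10, $2:0, $3:10}
[4] xori  $2, $2, 8  →  {$0:0, $1:10, $2:8, $3:10}
[5] bne  $0, $1, L9  →  {$0:0, $1:10, $2:8, $3:10}  ⟨branch taken⟩
[6] sub  $1, $3, $3  →  {$0:0, $1:0, $2:8, $3:10}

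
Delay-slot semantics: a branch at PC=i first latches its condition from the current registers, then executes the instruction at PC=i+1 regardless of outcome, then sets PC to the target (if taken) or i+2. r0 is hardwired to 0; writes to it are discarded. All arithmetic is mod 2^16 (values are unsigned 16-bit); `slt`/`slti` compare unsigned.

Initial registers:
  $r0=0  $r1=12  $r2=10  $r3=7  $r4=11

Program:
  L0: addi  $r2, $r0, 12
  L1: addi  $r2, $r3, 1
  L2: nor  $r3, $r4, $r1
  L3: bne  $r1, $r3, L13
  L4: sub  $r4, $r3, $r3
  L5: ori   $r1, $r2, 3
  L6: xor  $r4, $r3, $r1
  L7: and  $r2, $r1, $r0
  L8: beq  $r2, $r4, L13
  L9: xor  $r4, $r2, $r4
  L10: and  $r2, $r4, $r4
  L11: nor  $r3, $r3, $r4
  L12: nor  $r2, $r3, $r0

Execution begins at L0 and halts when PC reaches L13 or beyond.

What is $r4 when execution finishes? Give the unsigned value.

0

#0 addi  $r2, $r0, 12 ; 0/12/12/7/11
#1 addi  $r2, $r3, 1 ; 0/12/8/7/11
#2 nor  $r3, $r4, $r1 ; 0/12/8/65520/11
#3 bne  $r1, $r3, L13 ; 0/12/8/65520/11 ; →target
#4 sub  $r4, $r3, $r3 ; 0/12/8/65520/0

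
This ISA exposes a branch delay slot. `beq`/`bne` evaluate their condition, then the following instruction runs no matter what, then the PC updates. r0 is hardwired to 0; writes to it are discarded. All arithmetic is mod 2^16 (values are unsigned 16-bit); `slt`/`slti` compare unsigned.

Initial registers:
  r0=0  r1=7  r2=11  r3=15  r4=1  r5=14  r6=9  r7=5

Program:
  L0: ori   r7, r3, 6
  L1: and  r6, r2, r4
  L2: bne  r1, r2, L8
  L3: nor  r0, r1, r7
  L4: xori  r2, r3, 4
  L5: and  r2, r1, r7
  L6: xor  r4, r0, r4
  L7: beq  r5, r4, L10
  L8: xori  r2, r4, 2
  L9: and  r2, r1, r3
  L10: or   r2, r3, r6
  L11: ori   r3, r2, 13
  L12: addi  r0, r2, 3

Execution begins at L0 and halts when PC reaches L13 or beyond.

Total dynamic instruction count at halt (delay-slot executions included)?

#0 ori   r7, r3, 6 ; 0/7/11/15/1/14/9/15
#1 and  r6, r2, r4 ; 0/7/11/15/1/14/1/15
#2 bne  r1, r2, L8 ; 0/7/11/15/1/14/1/15 ; →target
#3 nor  r0, r1, r7 ; 0/7/11/15/1/14/1/15
#8 xori  r2, r4, 2 ; 0/7/3/15/1/14/1/15
#9 and  r2, r1, r3 ; 0/7/7/15/1/14/1/15
#10 or   r2, r3, r6 ; 0/7/15/15/1/14/1/15
#11 ori   r3, r2, 13 ; 0/7/15/15/1/14/1/15
#12 addi  r0, r2, 3 ; 0/7/15/15/1/14/1/15

9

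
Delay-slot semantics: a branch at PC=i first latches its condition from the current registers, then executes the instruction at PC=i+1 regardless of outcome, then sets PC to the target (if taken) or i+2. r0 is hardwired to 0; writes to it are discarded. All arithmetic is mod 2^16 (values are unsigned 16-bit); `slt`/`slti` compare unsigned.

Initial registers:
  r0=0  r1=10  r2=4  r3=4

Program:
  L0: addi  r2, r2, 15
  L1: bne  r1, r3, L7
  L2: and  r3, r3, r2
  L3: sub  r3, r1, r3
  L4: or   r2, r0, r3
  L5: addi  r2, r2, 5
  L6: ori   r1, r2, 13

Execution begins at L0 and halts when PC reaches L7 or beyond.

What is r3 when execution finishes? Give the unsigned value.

0

#0 addi  r2, r2, 15 ; 0/10/19/4
#1 bne  r1, r3, L7 ; 0/10/19/4 ; →target
#2 and  r3, r3, r2 ; 0/10/19/0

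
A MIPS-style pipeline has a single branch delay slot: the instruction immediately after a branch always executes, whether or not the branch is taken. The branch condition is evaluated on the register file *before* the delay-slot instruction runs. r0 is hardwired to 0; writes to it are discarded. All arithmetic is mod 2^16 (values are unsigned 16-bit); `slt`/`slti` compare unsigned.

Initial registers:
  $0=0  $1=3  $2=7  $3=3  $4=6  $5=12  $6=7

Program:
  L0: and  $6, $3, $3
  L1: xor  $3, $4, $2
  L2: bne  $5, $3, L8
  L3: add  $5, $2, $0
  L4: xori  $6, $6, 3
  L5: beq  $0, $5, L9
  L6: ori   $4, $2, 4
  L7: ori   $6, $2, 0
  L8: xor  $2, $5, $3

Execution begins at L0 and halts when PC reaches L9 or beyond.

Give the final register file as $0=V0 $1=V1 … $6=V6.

$0=0 $1=3 $2=6 $3=1 $4=6 $5=7 $6=3

[0] and  $6, $3, $3  →  {$0:0, $1:3, $2:7, $3:3, $4:6, $5:12, $6:3}
[1] xor  $3, $4, $2  →  {$0:0, $1:3, $2:7, $3:1, $4:6, $5:12, $6:3}
[2] bne  $5, $3, L8  →  {$0:0, $1:3, $2:7, $3:1, $4:6, $5:12, $6:3}  ⟨branch taken⟩
[3] add  $5, $2, $0  →  {$0:0, $1:3, $2:7, $3:1, $4:6, $5:7, $6:3}
[8] xor  $2, $5, $3  →  {$0:0, $1:3, $2:6, $3:1, $4:6, $5:7, $6:3}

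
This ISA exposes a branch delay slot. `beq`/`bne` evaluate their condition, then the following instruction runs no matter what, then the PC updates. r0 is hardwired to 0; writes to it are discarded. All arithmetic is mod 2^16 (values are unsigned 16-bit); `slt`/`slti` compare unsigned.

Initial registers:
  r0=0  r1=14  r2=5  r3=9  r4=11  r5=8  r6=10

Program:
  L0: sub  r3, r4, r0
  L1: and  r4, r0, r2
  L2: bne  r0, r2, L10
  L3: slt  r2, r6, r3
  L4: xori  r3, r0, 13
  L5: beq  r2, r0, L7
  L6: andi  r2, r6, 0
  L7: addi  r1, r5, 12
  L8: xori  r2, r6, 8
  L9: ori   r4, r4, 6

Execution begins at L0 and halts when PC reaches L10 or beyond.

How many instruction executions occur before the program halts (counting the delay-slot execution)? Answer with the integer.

PC=0  sub  r3, r4, r0        | r0=0 r1=14 r2=5 r3=11 r4=11 r5=8 r6=10
PC=1  and  r4, r0, r2        | r0=0 r1=14 r2=5 r3=11 r4=0 r5=8 r6=10
PC=2  bne  r0, r2, L10       | r0=0 r1=14 r2=5 r3=11 r4=0 r5=8 r6=10  [TAKEN]
PC=3  slt  r2, r6, r3        | r0=0 r1=14 r2=1 r3=11 r4=0 r5=8 r6=10

4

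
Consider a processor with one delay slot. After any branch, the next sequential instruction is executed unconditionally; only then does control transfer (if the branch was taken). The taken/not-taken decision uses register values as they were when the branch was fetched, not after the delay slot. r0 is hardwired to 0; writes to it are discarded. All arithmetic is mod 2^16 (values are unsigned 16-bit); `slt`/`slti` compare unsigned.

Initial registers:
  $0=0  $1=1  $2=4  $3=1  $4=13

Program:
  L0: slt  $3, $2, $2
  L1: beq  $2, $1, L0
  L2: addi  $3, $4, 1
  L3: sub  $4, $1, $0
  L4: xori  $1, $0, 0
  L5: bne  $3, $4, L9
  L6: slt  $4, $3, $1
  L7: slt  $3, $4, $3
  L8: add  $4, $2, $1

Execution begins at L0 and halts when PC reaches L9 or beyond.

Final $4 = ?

0

#0 slt  $3, $2, $2 ; 0/1/4/0/13
#1 beq  $2, $1, L0 ; 0/1/4/0/13 ; →fallthru
#2 addi  $3, $4, 1 ; 0/1/4/14/13
#3 sub  $4, $1, $0 ; 0/1/4/14/1
#4 xori  $1, $0, 0 ; 0/0/4/14/1
#5 bne  $3, $4, L9 ; 0/0/4/14/1 ; →target
#6 slt  $4, $3, $1 ; 0/0/4/14/0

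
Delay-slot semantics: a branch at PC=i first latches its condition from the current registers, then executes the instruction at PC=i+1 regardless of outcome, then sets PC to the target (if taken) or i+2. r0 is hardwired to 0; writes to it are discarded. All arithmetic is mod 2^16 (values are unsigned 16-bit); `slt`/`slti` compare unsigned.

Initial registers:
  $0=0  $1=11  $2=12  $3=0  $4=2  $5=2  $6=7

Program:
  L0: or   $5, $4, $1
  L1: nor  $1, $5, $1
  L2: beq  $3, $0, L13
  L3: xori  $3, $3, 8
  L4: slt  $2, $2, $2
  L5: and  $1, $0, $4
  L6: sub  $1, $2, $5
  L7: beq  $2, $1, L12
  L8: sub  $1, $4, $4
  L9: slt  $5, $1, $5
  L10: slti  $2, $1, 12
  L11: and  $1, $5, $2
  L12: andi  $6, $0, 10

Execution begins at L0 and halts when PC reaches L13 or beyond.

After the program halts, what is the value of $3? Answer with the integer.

8

[0] or   $5, $4, $1  →  {$0:0, $1:11, $2:12, $3:0, $4:2, $5:11, $6:7}
[1] nor  $1, $5, $1  →  {$0:0, $1:65524, $2:12, $3:0, $4:2, $5:11, $6:7}
[2] beq  $3, $0, L13  →  {$0:0, $1:65524, $2:12, $3:0, $4:2, $5:11, $6:7}  ⟨branch taken⟩
[3] xori  $3, $3, 8  →  {$0:0, $1:65524, $2:12, $3:8, $4:2, $5:11, $6:7}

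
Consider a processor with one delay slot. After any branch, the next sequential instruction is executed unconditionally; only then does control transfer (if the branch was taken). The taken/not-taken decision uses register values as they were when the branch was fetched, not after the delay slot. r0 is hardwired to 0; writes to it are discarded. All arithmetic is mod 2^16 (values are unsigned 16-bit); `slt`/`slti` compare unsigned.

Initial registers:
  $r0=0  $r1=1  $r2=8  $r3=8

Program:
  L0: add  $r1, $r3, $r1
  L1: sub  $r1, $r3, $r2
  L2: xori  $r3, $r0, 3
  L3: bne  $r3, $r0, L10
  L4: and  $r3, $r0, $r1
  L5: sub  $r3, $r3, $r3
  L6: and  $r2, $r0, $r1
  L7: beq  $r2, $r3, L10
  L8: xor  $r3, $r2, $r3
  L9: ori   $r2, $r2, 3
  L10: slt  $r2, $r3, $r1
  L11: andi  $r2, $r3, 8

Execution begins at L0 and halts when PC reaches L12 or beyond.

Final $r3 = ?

  step pc=0: add  $r1, $r3, $r1  regs=(0,9,8,8)
  step pc=1: sub  $r1, $r3, $r2  regs=(0,0,8,8)
  step pc=2: xori  $r3, $r0, 3  regs=(0,0,8,3)
  step pc=3: bne  $r3, $r0, L10  cond=T  regs=(0,0,8,3)
  step pc=4: and  $r3, $r0, $r1  regs=(0,0,8,0)
  step pc=10: slt  $r2, $r3, $r1  regs=(0,0,0,0)
  step pc=11: andi  $r2, $r3, 8  regs=(0,0,0,0)

0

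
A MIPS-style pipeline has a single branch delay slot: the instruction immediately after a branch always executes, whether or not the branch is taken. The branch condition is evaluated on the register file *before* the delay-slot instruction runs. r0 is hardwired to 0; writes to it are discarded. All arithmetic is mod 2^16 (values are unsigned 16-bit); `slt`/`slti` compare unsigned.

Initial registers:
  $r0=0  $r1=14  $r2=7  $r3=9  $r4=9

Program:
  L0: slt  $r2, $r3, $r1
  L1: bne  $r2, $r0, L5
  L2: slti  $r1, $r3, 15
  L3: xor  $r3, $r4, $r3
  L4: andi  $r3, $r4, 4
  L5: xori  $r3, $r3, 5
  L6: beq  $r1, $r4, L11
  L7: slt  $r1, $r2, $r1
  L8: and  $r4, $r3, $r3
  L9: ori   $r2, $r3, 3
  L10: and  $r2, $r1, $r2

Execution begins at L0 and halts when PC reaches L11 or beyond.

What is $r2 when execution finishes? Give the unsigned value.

0

  step pc=0: slt  $r2, $r3, $r1  regs=(0,14,1,9,9)
  step pc=1: bne  $r2, $r0, L5  cond=T  regs=(0,14,1,9,9)
  step pc=2: slti  $r1, $r3, 15  regs=(0,1,1,9,9)
  step pc=5: xori  $r3, $r3, 5  regs=(0,1,1,12,9)
  step pc=6: beq  $r1, $r4, L11  cond=F  regs=(0,1,1,12,9)
  step pc=7: slt  $r1, $r2, $r1  regs=(0,0,1,12,9)
  step pc=8: and  $r4, $r3, $r3  regs=(0,0,1,12,12)
  step pc=9: ori   $r2, $r3, 3  regs=(0,0,15,12,12)
  step pc=10: and  $r2, $r1, $r2  regs=(0,0,0,12,12)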